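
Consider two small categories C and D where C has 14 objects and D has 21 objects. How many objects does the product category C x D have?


The product category C x D has objects that are pairs (c, d).
Number of pairs = |Ob(C)| * |Ob(D)| = 14 * 21 = 294

294


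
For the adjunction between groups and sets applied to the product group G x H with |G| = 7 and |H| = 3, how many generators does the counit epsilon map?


The counit epsilon_K: F(U(K)) -> K of the Free-Forgetful adjunction
maps |K| generators of F(U(K)) into K. For K = G x H (the product group),
|G x H| = |G| * |H|.
Total generators mapped = 7 * 3 = 21.

21


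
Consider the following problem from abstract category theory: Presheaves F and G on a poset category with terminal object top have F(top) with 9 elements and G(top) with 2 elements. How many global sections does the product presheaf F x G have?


Global sections of a presheaf on a poset with terminal top satisfy
Gamma(H) ~ H(top). Presheaves admit pointwise products, so
(F x G)(top) = F(top) x G(top) (Cartesian product).
|Gamma(F x G)| = |F(top)| * |G(top)| = 9 * 2 = 18.

18


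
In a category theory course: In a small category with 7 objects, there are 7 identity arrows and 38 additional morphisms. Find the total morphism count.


Each object has an identity morphism, giving 7 identities.
Adding the 38 non-identity morphisms:
Total = 7 + 38 = 45

45


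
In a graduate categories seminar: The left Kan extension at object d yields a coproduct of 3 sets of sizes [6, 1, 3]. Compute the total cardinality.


Pointwise, the left Kan extension (Lan_F H)(d) is the colimit, indexed
by the comma category (F downarrow d), of H composed with the
projection (F downarrow d) -> C. Here that colimit is given
as a coproduct (disjoint union) of sets, so its cardinality is the
sum of the sizes of the summands.
Coproduct of sets with sizes: 6 + 1 + 3
= 10

10


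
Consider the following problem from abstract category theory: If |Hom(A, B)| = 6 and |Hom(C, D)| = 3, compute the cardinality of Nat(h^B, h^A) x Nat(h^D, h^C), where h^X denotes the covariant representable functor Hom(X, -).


By the Yoneda lemma, Nat(h^B, h^A) is isomorphic to Hom(A, B),
so |Nat(h^B, h^A)| = |Hom(A, B)| and |Nat(h^D, h^C)| = |Hom(C, D)|.
|Hom(A, B)| = 6, |Hom(C, D)| = 3.
|Nat(h^B, h^A) x Nat(h^D, h^C)| = 6 * 3 = 18

18


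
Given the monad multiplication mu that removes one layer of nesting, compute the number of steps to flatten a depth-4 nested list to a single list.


Each application of mu: T^2 -> T removes one layer of nesting.
Starting at depth 4 (i.e., T^4(X)), we need to reach T(X).
Number of mu applications = 4 - 1 = 3

3


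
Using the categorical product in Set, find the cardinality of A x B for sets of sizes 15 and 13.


In Set, the product A x B is the Cartesian product.
By the universal property, |A x B| = |A| * |B|.
|A x B| = 15 * 13 = 195

195


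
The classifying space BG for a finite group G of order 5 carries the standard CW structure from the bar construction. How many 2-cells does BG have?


In the bar-construction CW model of BG, the n-cells are indexed by
n-tuples [g_1|...|g_n] of non-identity elements of G (degenerate
simplices with some g_i = e do not contribute cells), so there are
(|G| - 1)^n n-cells.
For dim = 2 with |G| = 5:
cells = (5 - 1)^2 = 4^2 = 16

16


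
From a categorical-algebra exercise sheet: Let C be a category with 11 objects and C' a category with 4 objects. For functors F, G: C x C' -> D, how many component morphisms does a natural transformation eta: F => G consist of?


A natural transformation eta: F => G assigns one component morphism per
object of the domain category.
The domain is the product category C x C', so
|Ob(C x C')| = |Ob(C)| * |Ob(C')| = 11 * 4 = 44.
Therefore eta has 44 component morphisms.

44


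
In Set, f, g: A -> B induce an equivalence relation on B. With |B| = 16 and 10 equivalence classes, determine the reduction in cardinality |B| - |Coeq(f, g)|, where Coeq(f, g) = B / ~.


The coequalizer Coeq(f, g) = B / ~ has one element per equivalence class.
|B| = 16, |Coeq(f, g)| = 10.
|B| - |Coeq(f, g)| = 16 - 10 = 6.

6


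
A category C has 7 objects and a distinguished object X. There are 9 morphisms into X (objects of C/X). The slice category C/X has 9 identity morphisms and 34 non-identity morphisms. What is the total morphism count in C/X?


In the slice category C/X, objects are morphisms to X.
Identity morphisms: 9 (one per object of C/X).
Non-identity morphisms: 34.
Total = 9 + 34 = 43

43


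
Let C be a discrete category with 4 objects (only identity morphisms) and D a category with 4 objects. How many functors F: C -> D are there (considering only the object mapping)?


A functor from a discrete category C to D is determined by
where each object maps. Each of the 4 objects of C can map
to any of the 4 objects of D independently.
Number of functors = 4^4 = 256

256


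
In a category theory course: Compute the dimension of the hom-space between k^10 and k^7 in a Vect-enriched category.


In Vect-enriched categories, Hom(k^n, k^m) is the space of m x n matrices.
dim(Hom(k^10, k^7)) = 7 * 10 = 70

70


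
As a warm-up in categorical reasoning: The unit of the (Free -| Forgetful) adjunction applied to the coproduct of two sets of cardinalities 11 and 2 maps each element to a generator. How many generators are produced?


The unit eta_X: X -> U(F(X)) of the Free-Forgetful adjunction
maps each element of X to a generator of F(X). For X = S + T (disjoint
union in Set), |S + T| = |S| + |T|.
Total mappings = 11 + 2 = 13.

13


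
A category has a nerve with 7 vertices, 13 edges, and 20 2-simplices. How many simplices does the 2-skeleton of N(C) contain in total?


The 2-skeleton of the nerve N(C) consists of simplices in dimensions 0, 1, 2:
  |N(C)_0| = 7 (objects)
  |N(C)_1| = 13 (morphisms)
  |N(C)_2| = 20 (composable pairs)
Total = 7 + 13 + 20 = 40

40


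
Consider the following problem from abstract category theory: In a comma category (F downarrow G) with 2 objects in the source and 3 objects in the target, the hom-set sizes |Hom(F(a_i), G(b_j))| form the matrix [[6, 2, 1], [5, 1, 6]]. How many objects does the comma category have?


Objects of (F downarrow G) are triples (a, b, h: F(a)->G(b)).
The count equals the sum of all entries in the hom-matrix.
sum(row 0) = 9
sum(row 1) = 12
Grand total = 21

21


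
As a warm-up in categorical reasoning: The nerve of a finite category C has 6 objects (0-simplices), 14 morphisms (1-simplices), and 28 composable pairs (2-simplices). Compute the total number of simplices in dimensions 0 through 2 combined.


The 2-skeleton of the nerve N(C) consists of simplices in dimensions 0, 1, 2:
  |N(C)_0| = 6 (objects)
  |N(C)_1| = 14 (morphisms)
  |N(C)_2| = 28 (composable pairs)
Total = 6 + 14 + 28 = 48

48


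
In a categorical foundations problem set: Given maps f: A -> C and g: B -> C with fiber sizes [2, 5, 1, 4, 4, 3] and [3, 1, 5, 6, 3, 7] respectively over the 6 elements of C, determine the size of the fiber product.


The pullback A x_C B consists of pairs (a, b) with f(a) = g(b).
For each element c in C, the fiber product has |f^-1(c)| * |g^-1(c)| elements.
Summing over C: 2 * 3 + 5 * 1 + 1 * 5 + 4 * 6 + 4 * 3 + 3 * 7
= 6 + 5 + 5 + 24 + 12 + 21 = 73

73


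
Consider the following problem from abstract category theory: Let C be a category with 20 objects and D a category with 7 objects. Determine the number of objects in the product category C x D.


The product category C x D has objects that are pairs (c, d).
Number of pairs = |Ob(C)| * |Ob(D)| = 20 * 7 = 140

140


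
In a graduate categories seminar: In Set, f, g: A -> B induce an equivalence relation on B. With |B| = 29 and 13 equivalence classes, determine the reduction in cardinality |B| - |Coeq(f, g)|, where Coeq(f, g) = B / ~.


The coequalizer Coeq(f, g) = B / ~ has one element per equivalence class.
|B| = 29, |Coeq(f, g)| = 13.
|B| - |Coeq(f, g)| = 29 - 13 = 16.

16


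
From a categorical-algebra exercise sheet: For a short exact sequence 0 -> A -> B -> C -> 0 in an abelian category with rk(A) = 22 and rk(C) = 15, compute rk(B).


For a short exact sequence 0 -> A -> B -> C -> 0,
rank is additive: rank(B) = rank(A) + rank(C).
rank(B) = 22 + 15 = 37

37


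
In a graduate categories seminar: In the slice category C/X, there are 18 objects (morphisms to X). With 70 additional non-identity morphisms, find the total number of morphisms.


In the slice category C/X, objects are morphisms to X.
Identity morphisms: 18 (one per object of C/X).
Non-identity morphisms: 70.
Total = 18 + 70 = 88

88


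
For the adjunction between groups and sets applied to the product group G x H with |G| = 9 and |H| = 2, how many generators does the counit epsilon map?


The counit epsilon_K: F(U(K)) -> K of the Free-Forgetful adjunction
maps |K| generators of F(U(K)) into K. For K = G x H (the product group),
|G x H| = |G| * |H|.
Total generators mapped = 9 * 2 = 18.

18


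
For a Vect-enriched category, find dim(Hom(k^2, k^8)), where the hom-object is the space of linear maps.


In Vect-enriched categories, Hom(k^n, k^m) is the space of m x n matrices.
dim(Hom(k^2, k^8)) = 8 * 2 = 16

16


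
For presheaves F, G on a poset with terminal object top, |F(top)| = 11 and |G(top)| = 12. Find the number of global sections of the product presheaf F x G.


Global sections of a presheaf on a poset with terminal top satisfy
Gamma(H) ~ H(top). Presheaves admit pointwise products, so
(F x G)(top) = F(top) x G(top) (Cartesian product).
|Gamma(F x G)| = |F(top)| * |G(top)| = 11 * 12 = 132.

132


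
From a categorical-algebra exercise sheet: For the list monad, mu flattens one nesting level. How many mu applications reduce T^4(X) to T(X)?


Each application of mu: T^2 -> T removes one layer of nesting.
Starting at depth 4 (i.e., T^4(X)), we need to reach T(X).
Number of mu applications = 4 - 1 = 3

3


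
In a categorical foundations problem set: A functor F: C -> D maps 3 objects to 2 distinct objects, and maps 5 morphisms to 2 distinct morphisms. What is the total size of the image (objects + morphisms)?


The image of F consists of distinct objects and distinct morphisms.
|Im(F)| on objects = 2
|Im(F)| on morphisms = 2
Total image cardinality = 2 + 2 = 4

4


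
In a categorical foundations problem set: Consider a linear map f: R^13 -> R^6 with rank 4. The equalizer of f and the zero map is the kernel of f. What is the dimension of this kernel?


The equalizer of f and the zero map is ker(f).
By the rank-nullity theorem: dim(ker(f)) = dim(domain) - rank(f).
dim(ker(f)) = 13 - 4 = 9

9


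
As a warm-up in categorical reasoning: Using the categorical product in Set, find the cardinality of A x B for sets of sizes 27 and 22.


In Set, the product A x B is the Cartesian product.
By the universal property, |A x B| = |A| * |B|.
|A x B| = 27 * 22 = 594

594


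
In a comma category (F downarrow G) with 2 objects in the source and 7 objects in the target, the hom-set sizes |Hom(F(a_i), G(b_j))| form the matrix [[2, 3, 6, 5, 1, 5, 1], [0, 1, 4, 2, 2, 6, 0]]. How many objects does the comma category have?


Objects of (F downarrow G) are triples (a, b, h: F(a)->G(b)).
The count equals the sum of all entries in the hom-matrix.
sum(row 0) = 23
sum(row 1) = 15
Grand total = 38

38


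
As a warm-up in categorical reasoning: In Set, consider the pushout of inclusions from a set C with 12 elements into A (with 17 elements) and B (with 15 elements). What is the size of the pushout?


The pushout A +_C B identifies the images of C in A and B.
|A +_C B| = |A| + |B| - |C| (for injections).
= 17 + 15 - 12 = 20

20


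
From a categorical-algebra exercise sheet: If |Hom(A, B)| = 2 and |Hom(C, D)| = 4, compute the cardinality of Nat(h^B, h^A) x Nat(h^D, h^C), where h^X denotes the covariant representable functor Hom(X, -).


By the Yoneda lemma, Nat(h^B, h^A) is isomorphic to Hom(A, B),
so |Nat(h^B, h^A)| = |Hom(A, B)| and |Nat(h^D, h^C)| = |Hom(C, D)|.
|Hom(A, B)| = 2, |Hom(C, D)| = 4.
|Nat(h^B, h^A) x Nat(h^D, h^C)| = 2 * 4 = 8

8


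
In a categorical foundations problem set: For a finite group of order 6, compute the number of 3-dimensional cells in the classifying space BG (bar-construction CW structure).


In the bar-construction CW model of BG, the n-cells are indexed by
n-tuples [g_1|...|g_n] of non-identity elements of G (degenerate
simplices with some g_i = e do not contribute cells), so there are
(|G| - 1)^n n-cells.
For dim = 3 with |G| = 6:
cells = (6 - 1)^3 = 5^3 = 125

125


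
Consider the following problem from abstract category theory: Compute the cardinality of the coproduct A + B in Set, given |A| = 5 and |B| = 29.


In Set, the coproduct A + B is the disjoint union.
|A + B| = |A| + |B| = 5 + 29 = 34

34


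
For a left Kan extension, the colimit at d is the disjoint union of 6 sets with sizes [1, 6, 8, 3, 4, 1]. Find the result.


Pointwise, the left Kan extension (Lan_F H)(d) is the colimit, indexed
by the comma category (F downarrow d), of H composed with the
projection (F downarrow d) -> C. Here that colimit is given
as a coproduct (disjoint union) of sets, so its cardinality is the
sum of the sizes of the summands.
Coproduct of sets with sizes: 1 + 6 + 8 + 3 + 4 + 1
= 23

23


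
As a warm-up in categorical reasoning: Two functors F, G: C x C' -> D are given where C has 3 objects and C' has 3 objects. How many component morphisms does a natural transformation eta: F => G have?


A natural transformation eta: F => G assigns one component morphism per
object of the domain category.
The domain is the product category C x C', so
|Ob(C x C')| = |Ob(C)| * |Ob(C')| = 3 * 3 = 9.
Therefore eta has 9 component morphisms.

9


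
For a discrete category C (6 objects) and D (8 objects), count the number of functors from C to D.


A functor from a discrete category C to D is determined by
where each object maps. Each of the 6 objects of C can map
to any of the 8 objects of D independently.
Number of functors = 8^6 = 262144

262144


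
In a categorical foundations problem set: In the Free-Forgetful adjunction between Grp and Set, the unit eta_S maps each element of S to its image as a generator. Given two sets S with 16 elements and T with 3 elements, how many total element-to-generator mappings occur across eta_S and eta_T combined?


The unit eta_X: X -> U(F(X)) of the Free-Forgetful adjunction
maps each element of X to a generator of F(X). For X = S + T (disjoint
union in Set), |S + T| = |S| + |T|.
Total mappings = 16 + 3 = 19.

19


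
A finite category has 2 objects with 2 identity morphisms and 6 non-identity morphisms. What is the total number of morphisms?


Each object has an identity morphism, giving 2 identities.
Adding the 6 non-identity morphisms:
Total = 2 + 6 = 8

8


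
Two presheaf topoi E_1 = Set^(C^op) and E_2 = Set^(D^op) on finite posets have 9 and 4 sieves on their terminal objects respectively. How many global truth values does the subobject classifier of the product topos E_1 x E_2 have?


In a product of presheaf topoi E_1 x E_2, the subobject classifier
is Omega = Omega_1 x Omega_2 (componentwise), so
|Omega(top)| = |Omega_1(top_1)| * |Omega_2(top_2)|.
= 9 * 4 = 36.

36


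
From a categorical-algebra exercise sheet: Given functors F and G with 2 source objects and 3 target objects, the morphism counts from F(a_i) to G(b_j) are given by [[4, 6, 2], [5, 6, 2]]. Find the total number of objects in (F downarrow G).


Objects of (F downarrow G) are triples (a, b, h: F(a)->G(b)).
The count equals the sum of all entries in the hom-matrix.
sum(row 0) = 12
sum(row 1) = 13
Grand total = 25

25


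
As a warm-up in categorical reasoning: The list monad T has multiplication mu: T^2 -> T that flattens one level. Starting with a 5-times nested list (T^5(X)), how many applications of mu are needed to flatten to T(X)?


Each application of mu: T^2 -> T removes one layer of nesting.
Starting at depth 5 (i.e., T^5(X)), we need to reach T(X).
Number of mu applications = 5 - 1 = 4

4


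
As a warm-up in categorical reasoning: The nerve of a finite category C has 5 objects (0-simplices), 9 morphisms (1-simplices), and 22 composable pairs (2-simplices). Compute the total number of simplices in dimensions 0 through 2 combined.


The 2-skeleton of the nerve N(C) consists of simplices in dimensions 0, 1, 2:
  |N(C)_0| = 5 (objects)
  |N(C)_1| = 9 (morphisms)
  |N(C)_2| = 22 (composable pairs)
Total = 5 + 9 + 22 = 36

36


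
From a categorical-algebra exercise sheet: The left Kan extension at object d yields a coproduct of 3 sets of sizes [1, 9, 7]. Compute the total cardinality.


Pointwise, the left Kan extension (Lan_F H)(d) is the colimit, indexed
by the comma category (F downarrow d), of H composed with the
projection (F downarrow d) -> C. Here that colimit is given
as a coproduct (disjoint union) of sets, so its cardinality is the
sum of the sizes of the summands.
Coproduct of sets with sizes: 1 + 9 + 7
= 17

17


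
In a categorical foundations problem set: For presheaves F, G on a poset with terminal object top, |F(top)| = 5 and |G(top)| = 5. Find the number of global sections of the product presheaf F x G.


Global sections of a presheaf on a poset with terminal top satisfy
Gamma(H) ~ H(top). Presheaves admit pointwise products, so
(F x G)(top) = F(top) x G(top) (Cartesian product).
|Gamma(F x G)| = |F(top)| * |G(top)| = 5 * 5 = 25.

25


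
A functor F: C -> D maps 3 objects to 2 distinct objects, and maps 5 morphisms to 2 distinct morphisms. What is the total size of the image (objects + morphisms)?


The image of F consists of distinct objects and distinct morphisms.
|Im(F)| on objects = 2
|Im(F)| on morphisms = 2
Total image cardinality = 2 + 2 = 4

4


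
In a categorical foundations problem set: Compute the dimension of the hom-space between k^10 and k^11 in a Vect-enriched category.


In Vect-enriched categories, Hom(k^n, k^m) is the space of m x n matrices.
dim(Hom(k^10, k^11)) = 11 * 10 = 110

110


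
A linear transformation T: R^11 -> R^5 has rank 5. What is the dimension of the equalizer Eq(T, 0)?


The equalizer of f and the zero map is ker(f).
By the rank-nullity theorem: dim(ker(f)) = dim(domain) - rank(f).
dim(ker(f)) = 11 - 5 = 6

6


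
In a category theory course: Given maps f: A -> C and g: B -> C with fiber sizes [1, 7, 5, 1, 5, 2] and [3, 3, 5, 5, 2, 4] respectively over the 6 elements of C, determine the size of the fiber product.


The pullback A x_C B consists of pairs (a, b) with f(a) = g(b).
For each element c in C, the fiber product has |f^-1(c)| * |g^-1(c)| elements.
Summing over C: 1 * 3 + 7 * 3 + 5 * 5 + 1 * 5 + 5 * 2 + 2 * 4
= 3 + 21 + 25 + 5 + 10 + 8 = 72

72


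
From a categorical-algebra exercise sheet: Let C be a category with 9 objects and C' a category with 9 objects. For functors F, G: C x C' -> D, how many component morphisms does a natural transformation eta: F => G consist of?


A natural transformation eta: F => G assigns one component morphism per
object of the domain category.
The domain is the product category C x C', so
|Ob(C x C')| = |Ob(C)| * |Ob(C')| = 9 * 9 = 81.
Therefore eta has 81 component morphisms.

81


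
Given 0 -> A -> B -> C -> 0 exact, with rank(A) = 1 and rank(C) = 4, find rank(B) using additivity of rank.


For a short exact sequence 0 -> A -> B -> C -> 0,
rank is additive: rank(B) = rank(A) + rank(C).
rank(B) = 1 + 4 = 5

5


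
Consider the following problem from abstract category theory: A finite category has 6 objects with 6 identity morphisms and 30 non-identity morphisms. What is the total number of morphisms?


Each object has an identity morphism, giving 6 identities.
Adding the 30 non-identity morphisms:
Total = 6 + 30 = 36

36


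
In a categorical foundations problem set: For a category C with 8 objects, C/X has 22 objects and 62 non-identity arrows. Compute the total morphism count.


In the slice category C/X, objects are morphisms to X.
Identity morphisms: 22 (one per object of C/X).
Non-identity morphisms: 62.
Total = 22 + 62 = 84

84


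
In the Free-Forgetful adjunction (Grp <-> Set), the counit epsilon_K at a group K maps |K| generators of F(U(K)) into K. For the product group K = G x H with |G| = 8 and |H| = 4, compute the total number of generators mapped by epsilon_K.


The counit epsilon_K: F(U(K)) -> K of the Free-Forgetful adjunction
maps |K| generators of F(U(K)) into K. For K = G x H (the product group),
|G x H| = |G| * |H|.
Total generators mapped = 8 * 4 = 32.

32


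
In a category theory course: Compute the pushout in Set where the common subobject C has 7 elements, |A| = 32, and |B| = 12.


The pushout A +_C B identifies the images of C in A and B.
|A +_C B| = |A| + |B| - |C| (for injections).
= 32 + 12 - 7 = 37

37


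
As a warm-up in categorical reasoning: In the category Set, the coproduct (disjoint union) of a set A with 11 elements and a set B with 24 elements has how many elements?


In Set, the coproduct A + B is the disjoint union.
|A + B| = |A| + |B| = 11 + 24 = 35

35


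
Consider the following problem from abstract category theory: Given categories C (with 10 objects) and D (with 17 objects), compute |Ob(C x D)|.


The product category C x D has objects that are pairs (c, d).
Number of pairs = |Ob(C)| * |Ob(D)| = 10 * 17 = 170

170


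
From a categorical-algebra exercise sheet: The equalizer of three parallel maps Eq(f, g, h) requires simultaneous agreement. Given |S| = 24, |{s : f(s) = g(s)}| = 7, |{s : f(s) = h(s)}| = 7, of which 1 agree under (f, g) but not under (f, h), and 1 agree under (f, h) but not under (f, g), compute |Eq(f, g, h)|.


Eq(f, g, h) is the triple-agreement set: points in S where all three
maps take the same value. Using inclusion-exclusion on the pairwise data:
Pair (f, g) agrees on 7 points; pair (f, h) on 7 points.
Points agreeing under (f, g) but not (f, h) = 1; under (f, h) but not (f, g) = 1.
Triple-agreement = agreement-in-(f, g) minus points that agree under (f, g) but not (f, h):
|Eq(f, g, h)| = 7 - 1 = 6
(cross-check via (f, h): 7 - 1 = 6.)

6


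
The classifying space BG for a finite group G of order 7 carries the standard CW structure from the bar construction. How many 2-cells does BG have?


In the bar-construction CW model of BG, the n-cells are indexed by
n-tuples [g_1|...|g_n] of non-identity elements of G (degenerate
simplices with some g_i = e do not contribute cells), so there are
(|G| - 1)^n n-cells.
For dim = 2 with |G| = 7:
cells = (7 - 1)^2 = 6^2 = 36

36


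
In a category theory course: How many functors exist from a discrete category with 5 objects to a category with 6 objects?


A functor from a discrete category C to D is determined by
where each object maps. Each of the 5 objects of C can map
to any of the 6 objects of D independently.
Number of functors = 6^5 = 7776

7776


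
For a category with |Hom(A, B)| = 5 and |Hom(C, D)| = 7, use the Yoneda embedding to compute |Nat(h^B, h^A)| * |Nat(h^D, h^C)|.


By the Yoneda lemma, Nat(h^B, h^A) is isomorphic to Hom(A, B),
so |Nat(h^B, h^A)| = |Hom(A, B)| and |Nat(h^D, h^C)| = |Hom(C, D)|.
|Hom(A, B)| = 5, |Hom(C, D)| = 7.
|Nat(h^B, h^A) x Nat(h^D, h^C)| = 5 * 7 = 35

35


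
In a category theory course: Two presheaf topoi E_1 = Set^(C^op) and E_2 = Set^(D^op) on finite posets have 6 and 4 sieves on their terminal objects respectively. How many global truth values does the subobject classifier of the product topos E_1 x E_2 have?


In a product of presheaf topoi E_1 x E_2, the subobject classifier
is Omega = Omega_1 x Omega_2 (componentwise), so
|Omega(top)| = |Omega_1(top_1)| * |Omega_2(top_2)|.
= 6 * 4 = 24.

24


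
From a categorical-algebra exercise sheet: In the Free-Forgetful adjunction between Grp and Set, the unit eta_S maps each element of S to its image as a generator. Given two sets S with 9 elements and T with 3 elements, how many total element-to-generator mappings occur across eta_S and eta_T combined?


The unit eta_X: X -> U(F(X)) of the Free-Forgetful adjunction
maps each element of X to a generator of F(X). For X = S + T (disjoint
union in Set), |S + T| = |S| + |T|.
Total mappings = 9 + 3 = 12.

12


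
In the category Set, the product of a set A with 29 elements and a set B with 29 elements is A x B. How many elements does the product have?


In Set, the product A x B is the Cartesian product.
By the universal property, |A x B| = |A| * |B|.
|A x B| = 29 * 29 = 841

841


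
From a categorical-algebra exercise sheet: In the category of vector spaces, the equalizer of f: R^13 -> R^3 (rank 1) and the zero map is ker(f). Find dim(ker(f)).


The equalizer of f and the zero map is ker(f).
By the rank-nullity theorem: dim(ker(f)) = dim(domain) - rank(f).
dim(ker(f)) = 13 - 1 = 12

12


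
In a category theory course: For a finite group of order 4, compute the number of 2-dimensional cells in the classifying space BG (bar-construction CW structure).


In the bar-construction CW model of BG, the n-cells are indexed by
n-tuples [g_1|...|g_n] of non-identity elements of G (degenerate
simplices with some g_i = e do not contribute cells), so there are
(|G| - 1)^n n-cells.
For dim = 2 with |G| = 4:
cells = (4 - 1)^2 = 3^2 = 9

9


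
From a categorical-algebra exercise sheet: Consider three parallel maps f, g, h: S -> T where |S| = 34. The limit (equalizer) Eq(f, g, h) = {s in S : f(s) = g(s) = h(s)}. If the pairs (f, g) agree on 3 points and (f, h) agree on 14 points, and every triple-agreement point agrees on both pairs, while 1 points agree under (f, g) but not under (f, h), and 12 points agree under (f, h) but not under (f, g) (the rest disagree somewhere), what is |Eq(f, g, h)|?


Eq(f, g, h) is the triple-agreement set: points in S where all three
maps take the same value. Using inclusion-exclusion on the pairwise data:
Pair (f, g) agrees on 3 points; pair (f, h) on 14 points.
Points agreeing under (f, g) but not (f, h) = 1; under (f, h) but not (f, g) = 12.
Triple-agreement = agreement-in-(f, g) minus points that agree under (f, g) but not (f, h):
|Eq(f, g, h)| = 3 - 1 = 2
(cross-check via (f, h): 14 - 12 = 2.)

2


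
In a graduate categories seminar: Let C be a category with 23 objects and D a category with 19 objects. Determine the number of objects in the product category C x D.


The product category C x D has objects that are pairs (c, d).
Number of pairs = |Ob(C)| * |Ob(D)| = 23 * 19 = 437

437


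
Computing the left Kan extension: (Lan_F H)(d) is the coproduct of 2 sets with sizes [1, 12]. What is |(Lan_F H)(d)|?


Pointwise, the left Kan extension (Lan_F H)(d) is the colimit, indexed
by the comma category (F downarrow d), of H composed with the
projection (F downarrow d) -> C. Here that colimit is given
as a coproduct (disjoint union) of sets, so its cardinality is the
sum of the sizes of the summands.
Coproduct of sets with sizes: 1 + 12
= 13

13


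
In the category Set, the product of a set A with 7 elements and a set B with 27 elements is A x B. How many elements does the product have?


In Set, the product A x B is the Cartesian product.
By the universal property, |A x B| = |A| * |B|.
|A x B| = 7 * 27 = 189

189


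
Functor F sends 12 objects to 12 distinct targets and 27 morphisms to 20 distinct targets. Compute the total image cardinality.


The image of F consists of distinct objects and distinct morphisms.
|Im(F)| on objects = 12
|Im(F)| on morphisms = 20
Total image cardinality = 12 + 20 = 32

32


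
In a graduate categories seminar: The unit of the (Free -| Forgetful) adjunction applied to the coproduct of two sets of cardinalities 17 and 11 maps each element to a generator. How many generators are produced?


The unit eta_X: X -> U(F(X)) of the Free-Forgetful adjunction
maps each element of X to a generator of F(X). For X = S + T (disjoint
union in Set), |S + T| = |S| + |T|.
Total mappings = 17 + 11 = 28.

28


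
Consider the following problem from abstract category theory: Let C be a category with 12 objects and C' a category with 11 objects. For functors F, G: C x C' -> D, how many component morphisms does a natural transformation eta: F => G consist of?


A natural transformation eta: F => G assigns one component morphism per
object of the domain category.
The domain is the product category C x C', so
|Ob(C x C')| = |Ob(C)| * |Ob(C')| = 12 * 11 = 132.
Therefore eta has 132 component morphisms.

132


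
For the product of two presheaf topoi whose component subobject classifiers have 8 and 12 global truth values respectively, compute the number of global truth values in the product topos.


In a product of presheaf topoi E_1 x E_2, the subobject classifier
is Omega = Omega_1 x Omega_2 (componentwise), so
|Omega(top)| = |Omega_1(top_1)| * |Omega_2(top_2)|.
= 8 * 12 = 96.

96


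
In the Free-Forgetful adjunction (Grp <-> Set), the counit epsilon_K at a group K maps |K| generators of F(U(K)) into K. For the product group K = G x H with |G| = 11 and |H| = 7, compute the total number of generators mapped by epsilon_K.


The counit epsilon_K: F(U(K)) -> K of the Free-Forgetful adjunction
maps |K| generators of F(U(K)) into K. For K = G x H (the product group),
|G x H| = |G| * |H|.
Total generators mapped = 11 * 7 = 77.

77


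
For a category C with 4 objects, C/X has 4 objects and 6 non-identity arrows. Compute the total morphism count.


In the slice category C/X, objects are morphisms to X.
Identity morphisms: 4 (one per object of C/X).
Non-identity morphisms: 6.
Total = 4 + 6 = 10

10


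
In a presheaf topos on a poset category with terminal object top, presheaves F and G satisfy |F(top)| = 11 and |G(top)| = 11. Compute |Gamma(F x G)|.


Global sections of a presheaf on a poset with terminal top satisfy
Gamma(H) ~ H(top). Presheaves admit pointwise products, so
(F x G)(top) = F(top) x G(top) (Cartesian product).
|Gamma(F x G)| = |F(top)| * |G(top)| = 11 * 11 = 121.

121


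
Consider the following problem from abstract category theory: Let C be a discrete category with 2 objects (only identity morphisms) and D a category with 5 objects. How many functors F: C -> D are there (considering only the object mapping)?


A functor from a discrete category C to D is determined by
where each object maps. Each of the 2 objects of C can map
to any of the 5 objects of D independently.
Number of functors = 5^2 = 25

25


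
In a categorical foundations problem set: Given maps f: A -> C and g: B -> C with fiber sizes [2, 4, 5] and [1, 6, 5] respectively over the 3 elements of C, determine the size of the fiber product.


The pullback A x_C B consists of pairs (a, b) with f(a) = g(b).
For each element c in C, the fiber product has |f^-1(c)| * |g^-1(c)| elements.
Summing over C: 2 * 1 + 4 * 6 + 5 * 5
= 2 + 24 + 25 = 51

51


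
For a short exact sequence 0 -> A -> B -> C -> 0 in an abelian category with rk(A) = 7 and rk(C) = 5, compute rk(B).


For a short exact sequence 0 -> A -> B -> C -> 0,
rank is additive: rank(B) = rank(A) + rank(C).
rank(B) = 7 + 5 = 12

12


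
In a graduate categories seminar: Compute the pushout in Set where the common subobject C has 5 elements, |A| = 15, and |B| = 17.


The pushout A +_C B identifies the images of C in A and B.
|A +_C B| = |A| + |B| - |C| (for injections).
= 15 + 17 - 5 = 27

27


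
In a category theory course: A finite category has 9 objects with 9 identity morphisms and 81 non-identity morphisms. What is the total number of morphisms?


Each object has an identity morphism, giving 9 identities.
Adding the 81 non-identity morphisms:
Total = 9 + 81 = 90

90


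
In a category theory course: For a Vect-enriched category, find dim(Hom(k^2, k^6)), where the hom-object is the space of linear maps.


In Vect-enriched categories, Hom(k^n, k^m) is the space of m x n matrices.
dim(Hom(k^2, k^6)) = 6 * 2 = 12

12


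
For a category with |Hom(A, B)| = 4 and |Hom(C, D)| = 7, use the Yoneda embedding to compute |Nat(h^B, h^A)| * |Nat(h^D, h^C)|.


By the Yoneda lemma, Nat(h^B, h^A) is isomorphic to Hom(A, B),
so |Nat(h^B, h^A)| = |Hom(A, B)| and |Nat(h^D, h^C)| = |Hom(C, D)|.
|Hom(A, B)| = 4, |Hom(C, D)| = 7.
|Nat(h^B, h^A) x Nat(h^D, h^C)| = 4 * 7 = 28

28


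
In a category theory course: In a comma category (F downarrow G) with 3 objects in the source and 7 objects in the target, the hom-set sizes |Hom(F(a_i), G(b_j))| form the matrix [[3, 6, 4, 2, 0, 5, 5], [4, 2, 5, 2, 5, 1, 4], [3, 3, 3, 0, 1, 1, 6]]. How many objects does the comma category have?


Objects of (F downarrow G) are triples (a, b, h: F(a)->G(b)).
The count equals the sum of all entries in the hom-matrix.
sum(row 0) = 25
sum(row 1) = 23
sum(row 2) = 17
Grand total = 65

65


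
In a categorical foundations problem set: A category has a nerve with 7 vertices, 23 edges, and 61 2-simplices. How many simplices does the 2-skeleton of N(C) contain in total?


The 2-skeleton of the nerve N(C) consists of simplices in dimensions 0, 1, 2:
  |N(C)_0| = 7 (objects)
  |N(C)_1| = 23 (morphisms)
  |N(C)_2| = 61 (composable pairs)
Total = 7 + 23 + 61 = 91

91


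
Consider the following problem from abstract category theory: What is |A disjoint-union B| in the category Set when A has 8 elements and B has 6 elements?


In Set, the coproduct A + B is the disjoint union.
|A + B| = |A| + |B| = 8 + 6 = 14

14


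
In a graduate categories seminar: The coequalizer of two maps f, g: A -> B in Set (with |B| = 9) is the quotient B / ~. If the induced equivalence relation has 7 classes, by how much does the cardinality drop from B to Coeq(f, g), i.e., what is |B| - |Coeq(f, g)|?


The coequalizer Coeq(f, g) = B / ~ has one element per equivalence class.
|B| = 9, |Coeq(f, g)| = 7.
|B| - |Coeq(f, g)| = 9 - 7 = 2.

2


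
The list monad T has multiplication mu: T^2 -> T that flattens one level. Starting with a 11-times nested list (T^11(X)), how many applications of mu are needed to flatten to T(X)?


Each application of mu: T^2 -> T removes one layer of nesting.
Starting at depth 11 (i.e., T^11(X)), we need to reach T(X).
Number of mu applications = 11 - 1 = 10

10


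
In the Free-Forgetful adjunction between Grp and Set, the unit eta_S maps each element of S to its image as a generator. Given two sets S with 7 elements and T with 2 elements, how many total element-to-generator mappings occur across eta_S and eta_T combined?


The unit eta_X: X -> U(F(X)) of the Free-Forgetful adjunction
maps each element of X to a generator of F(X). For X = S + T (disjoint
union in Set), |S + T| = |S| + |T|.
Total mappings = 7 + 2 = 9.

9


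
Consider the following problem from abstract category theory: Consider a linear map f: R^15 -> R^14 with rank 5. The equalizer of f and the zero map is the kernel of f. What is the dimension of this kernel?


The equalizer of f and the zero map is ker(f).
By the rank-nullity theorem: dim(ker(f)) = dim(domain) - rank(f).
dim(ker(f)) = 15 - 5 = 10

10


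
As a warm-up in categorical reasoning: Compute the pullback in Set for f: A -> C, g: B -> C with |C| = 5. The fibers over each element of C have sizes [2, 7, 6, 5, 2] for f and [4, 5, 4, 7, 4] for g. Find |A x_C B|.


The pullback A x_C B consists of pairs (a, b) with f(a) = g(b).
For each element c in C, the fiber product has |f^-1(c)| * |g^-1(c)| elements.
Summing over C: 2 * 4 + 7 * 5 + 6 * 4 + 5 * 7 + 2 * 4
= 8 + 35 + 24 + 35 + 8 = 110

110


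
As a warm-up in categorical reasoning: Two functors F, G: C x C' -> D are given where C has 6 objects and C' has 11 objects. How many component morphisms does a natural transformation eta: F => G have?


A natural transformation eta: F => G assigns one component morphism per
object of the domain category.
The domain is the product category C x C', so
|Ob(C x C')| = |Ob(C)| * |Ob(C')| = 6 * 11 = 66.
Therefore eta has 66 component morphisms.

66


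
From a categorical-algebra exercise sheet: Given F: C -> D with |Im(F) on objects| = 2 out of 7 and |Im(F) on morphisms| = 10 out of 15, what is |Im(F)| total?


The image of F consists of distinct objects and distinct morphisms.
|Im(F)| on objects = 2
|Im(F)| on morphisms = 10
Total image cardinality = 2 + 10 = 12

12


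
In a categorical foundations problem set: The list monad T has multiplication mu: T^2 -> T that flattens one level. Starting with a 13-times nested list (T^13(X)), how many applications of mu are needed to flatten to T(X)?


Each application of mu: T^2 -> T removes one layer of nesting.
Starting at depth 13 (i.e., T^13(X)), we need to reach T(X).
Number of mu applications = 13 - 1 = 12

12


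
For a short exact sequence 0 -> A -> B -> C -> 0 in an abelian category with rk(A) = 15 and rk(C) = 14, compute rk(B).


For a short exact sequence 0 -> A -> B -> C -> 0,
rank is additive: rank(B) = rank(A) + rank(C).
rank(B) = 15 + 14 = 29

29


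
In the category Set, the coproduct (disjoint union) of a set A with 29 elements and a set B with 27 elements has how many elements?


In Set, the coproduct A + B is the disjoint union.
|A + B| = |A| + |B| = 29 + 27 = 56

56


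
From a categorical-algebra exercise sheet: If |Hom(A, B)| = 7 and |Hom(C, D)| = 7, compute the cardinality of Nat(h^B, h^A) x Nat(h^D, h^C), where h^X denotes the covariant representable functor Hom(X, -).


By the Yoneda lemma, Nat(h^B, h^A) is isomorphic to Hom(A, B),
so |Nat(h^B, h^A)| = |Hom(A, B)| and |Nat(h^D, h^C)| = |Hom(C, D)|.
|Hom(A, B)| = 7, |Hom(C, D)| = 7.
|Nat(h^B, h^A) x Nat(h^D, h^C)| = 7 * 7 = 49

49


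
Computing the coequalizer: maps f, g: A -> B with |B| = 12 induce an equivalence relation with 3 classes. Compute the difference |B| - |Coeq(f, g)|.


The coequalizer Coeq(f, g) = B / ~ has one element per equivalence class.
|B| = 12, |Coeq(f, g)| = 3.
|B| - |Coeq(f, g)| = 12 - 3 = 9.

9


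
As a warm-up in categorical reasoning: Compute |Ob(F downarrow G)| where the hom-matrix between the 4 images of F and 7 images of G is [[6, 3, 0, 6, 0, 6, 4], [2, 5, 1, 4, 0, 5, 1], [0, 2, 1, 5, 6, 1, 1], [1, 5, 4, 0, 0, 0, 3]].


Objects of (F downarrow G) are triples (a, b, h: F(a)->G(b)).
The count equals the sum of all entries in the hom-matrix.
sum(row 0) = 25
sum(row 1) = 18
sum(row 2) = 16
sum(row 3) = 13
Grand total = 72

72


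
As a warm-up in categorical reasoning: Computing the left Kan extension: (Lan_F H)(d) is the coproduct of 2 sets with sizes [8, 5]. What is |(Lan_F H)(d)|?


Pointwise, the left Kan extension (Lan_F H)(d) is the colimit, indexed
by the comma category (F downarrow d), of H composed with the
projection (F downarrow d) -> C. Here that colimit is given
as a coproduct (disjoint union) of sets, so its cardinality is the
sum of the sizes of the summands.
Coproduct of sets with sizes: 8 + 5
= 13

13


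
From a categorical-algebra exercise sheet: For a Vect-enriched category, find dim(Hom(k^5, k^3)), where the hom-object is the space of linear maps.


In Vect-enriched categories, Hom(k^n, k^m) is the space of m x n matrices.
dim(Hom(k^5, k^3)) = 3 * 5 = 15

15


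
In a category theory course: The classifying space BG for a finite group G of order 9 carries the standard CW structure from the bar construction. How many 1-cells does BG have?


In the bar-construction CW model of BG, the n-cells are indexed by
n-tuples [g_1|...|g_n] of non-identity elements of G (degenerate
simplices with some g_i = e do not contribute cells), so there are
(|G| - 1)^n n-cells.
For dim = 1 with |G| = 9:
cells = (9 - 1)^1 = 8^1 = 8

8


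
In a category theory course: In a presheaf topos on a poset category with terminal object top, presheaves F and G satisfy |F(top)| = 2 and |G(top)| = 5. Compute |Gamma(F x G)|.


Global sections of a presheaf on a poset with terminal top satisfy
Gamma(H) ~ H(top). Presheaves admit pointwise products, so
(F x G)(top) = F(top) x G(top) (Cartesian product).
|Gamma(F x G)| = |F(top)| * |G(top)| = 2 * 5 = 10.

10
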